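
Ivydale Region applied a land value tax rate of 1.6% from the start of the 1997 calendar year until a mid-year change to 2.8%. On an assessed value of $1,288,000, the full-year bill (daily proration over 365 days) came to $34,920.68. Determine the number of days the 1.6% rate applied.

Let d = days at the first rate; then 365 − d days at the second rate.
$1,288,000 × [1.6%·d + 2.8%·(365−d)] / 365 = $34,920.68
Solving gives d = 27, so the new rate took effect on 28 Jan 1997.

27 days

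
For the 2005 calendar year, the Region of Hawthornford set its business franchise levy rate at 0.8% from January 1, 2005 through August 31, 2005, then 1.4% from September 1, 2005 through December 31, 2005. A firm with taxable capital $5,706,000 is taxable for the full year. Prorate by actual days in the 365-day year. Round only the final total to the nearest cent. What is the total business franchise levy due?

January 1 – August 31, 2005: 243 days at 0.8% → $5,706,000 × 0.8% × 243/365 = $30,390.3123
September 1 – December 31, 2005: 122 days at 1.4% → $5,706,000 × 1.4% × 122/365 = $26,700.9534
Total = $57,091.2658

$57,091.27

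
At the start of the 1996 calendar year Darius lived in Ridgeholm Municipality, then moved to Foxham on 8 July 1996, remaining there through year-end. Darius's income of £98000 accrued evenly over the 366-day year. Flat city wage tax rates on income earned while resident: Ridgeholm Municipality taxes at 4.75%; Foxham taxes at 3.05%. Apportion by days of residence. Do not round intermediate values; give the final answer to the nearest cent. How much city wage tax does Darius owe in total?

Ridgeholm Municipality, 1 January – 7 July 1996: 189 days → £98000 × 4.75% × 189/366 = £2403.8115
Foxham, 8 July – 31 December 1996: 177 days → £98000 × 3.05% × 177/366 = £1445.5000
Total = £3849.3115

£3849.31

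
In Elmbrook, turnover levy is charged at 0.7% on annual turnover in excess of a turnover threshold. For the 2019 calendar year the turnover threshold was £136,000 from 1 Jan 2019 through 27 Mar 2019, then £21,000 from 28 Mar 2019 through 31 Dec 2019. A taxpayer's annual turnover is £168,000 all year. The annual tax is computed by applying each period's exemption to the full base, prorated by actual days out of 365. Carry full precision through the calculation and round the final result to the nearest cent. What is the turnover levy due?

1 Jan – 27 Mar 2019: 86 days, exemption £136,000 → (£168,000 − £136,000) × 0.7% × 86/365 = £52.7781
28 Mar – 31 Dec 2019: 279 days, exemption £21,000 → (£168,000 − £21,000) × 0.7% × 279/365 = £786.5507
Total = £839.3288

£839.33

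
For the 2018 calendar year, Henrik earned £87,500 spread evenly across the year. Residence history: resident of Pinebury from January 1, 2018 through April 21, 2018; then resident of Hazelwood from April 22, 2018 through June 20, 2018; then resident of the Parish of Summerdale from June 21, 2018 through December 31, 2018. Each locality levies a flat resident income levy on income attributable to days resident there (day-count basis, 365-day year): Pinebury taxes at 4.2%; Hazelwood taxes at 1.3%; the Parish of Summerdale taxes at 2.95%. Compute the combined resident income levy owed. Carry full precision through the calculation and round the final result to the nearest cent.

£2,676.54

Pinebury, January 1 – April 21, 2018: 111 days → £87,500 × 4.2% × 111/365 = £1,117.6027
Hazelwood, April 22 – June 20, 2018: 60 days → £87,500 × 1.3% × 60/365 = £186.9863
The Parish of Summerdale, June 21 – December 31, 2018: 194 days → £87,500 × 2.95% × 194/365 = £1,371.9521
Total = £2,676.5411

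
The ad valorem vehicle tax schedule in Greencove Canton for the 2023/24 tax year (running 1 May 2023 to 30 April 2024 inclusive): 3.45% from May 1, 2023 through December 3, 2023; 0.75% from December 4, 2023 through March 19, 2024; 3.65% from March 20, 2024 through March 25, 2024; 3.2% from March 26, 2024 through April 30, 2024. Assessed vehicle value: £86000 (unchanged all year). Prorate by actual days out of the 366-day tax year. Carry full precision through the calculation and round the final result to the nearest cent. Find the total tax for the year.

May 1 – December 3, 2023: 217 days at 3.45% → £86000 × 3.45% × 217/366 = £1759.1230
December 4, 2023 – March 19, 2024: 107 days at 0.75% → £86000 × 0.75% × 107/366 = £188.5656
March 20 – March 25, 2024: 6 days at 3.65% → £86000 × 3.65% × 6/366 = £51.4590
March 26 – April 30, 2024: 36 days at 3.2% → £86000 × 3.2% × 36/366 = £270.6885
Total = £2269.8361

£2269.84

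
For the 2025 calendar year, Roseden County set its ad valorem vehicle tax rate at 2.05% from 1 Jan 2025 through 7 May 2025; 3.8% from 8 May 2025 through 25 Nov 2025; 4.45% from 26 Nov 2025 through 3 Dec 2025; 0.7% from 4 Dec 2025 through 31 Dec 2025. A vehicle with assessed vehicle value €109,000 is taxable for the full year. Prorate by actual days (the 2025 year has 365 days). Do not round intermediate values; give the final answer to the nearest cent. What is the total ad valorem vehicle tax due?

1 Jan – 7 May 2025: 127 days at 2.05% → €109,000 × 2.05% × 127/365 = €777.4836
8 May – 25 Nov 2025: 202 days at 3.8% → €109,000 × 3.8% × 202/365 = €2,292.2849
26 Nov – 3 Dec 2025: 8 days at 4.45% → €109,000 × 4.45% × 8/365 = €106.3123
4 Dec – 31 Dec 2025: 28 days at 0.7% → €109,000 × 0.7% × 28/365 = €58.5315
Total = €3,234.6123

€3,234.61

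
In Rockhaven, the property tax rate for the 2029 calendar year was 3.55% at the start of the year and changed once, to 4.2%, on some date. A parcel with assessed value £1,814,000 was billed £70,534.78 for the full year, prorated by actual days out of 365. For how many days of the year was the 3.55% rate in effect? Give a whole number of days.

175 days

Let d = days at the first rate; then 365 − d days at the second rate.
£1,814,000 × [3.55%·d + 4.2%·(365−d)] / 365 = £70,534.78
Solving gives d = 175, so the new rate took effect on 25 Jun 2029.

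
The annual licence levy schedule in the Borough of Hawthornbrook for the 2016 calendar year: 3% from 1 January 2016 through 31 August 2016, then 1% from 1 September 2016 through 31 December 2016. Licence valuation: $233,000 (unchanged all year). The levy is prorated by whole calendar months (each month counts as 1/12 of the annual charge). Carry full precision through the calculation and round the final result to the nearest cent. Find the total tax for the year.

$5,436.67

1 January – 31 August 2016: 8 months at 3% → $233,000 × 3% × 8/12 = $4,660.0000
1 September – 31 December 2016: 4 months at 1% → $233,000 × 1% × 4/12 = $776.6667
Total = $5,436.6667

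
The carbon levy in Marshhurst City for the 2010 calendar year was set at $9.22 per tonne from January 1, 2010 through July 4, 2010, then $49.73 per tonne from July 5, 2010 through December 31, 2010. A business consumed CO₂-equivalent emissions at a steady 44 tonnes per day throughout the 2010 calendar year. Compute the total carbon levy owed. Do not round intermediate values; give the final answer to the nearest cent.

$468912.40

January 1 – July 4, 2010: 185 days × 44 tonnes/day = 8,140 tonnes at $9.22/tonne → $75050.80
July 5 – December 31, 2010: 180 days × 44 tonnes/day = 7,920 tonnes at $49.73/tonne → $393861.60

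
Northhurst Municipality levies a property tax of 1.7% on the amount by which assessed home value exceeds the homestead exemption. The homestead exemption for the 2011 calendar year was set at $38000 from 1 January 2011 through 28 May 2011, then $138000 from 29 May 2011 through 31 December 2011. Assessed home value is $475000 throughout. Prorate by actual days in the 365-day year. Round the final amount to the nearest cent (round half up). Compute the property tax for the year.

1 January – 28 May 2011: 148 days, exemption $38000 → ($475000 − $38000) × 1.7% × 148/365 = $3012.3068
29 May – 31 December 2011: 217 days, exemption $138000 → ($475000 − $138000) × 1.7% × 217/365 = $3406.0082
Total = $6418.3151

$6418.32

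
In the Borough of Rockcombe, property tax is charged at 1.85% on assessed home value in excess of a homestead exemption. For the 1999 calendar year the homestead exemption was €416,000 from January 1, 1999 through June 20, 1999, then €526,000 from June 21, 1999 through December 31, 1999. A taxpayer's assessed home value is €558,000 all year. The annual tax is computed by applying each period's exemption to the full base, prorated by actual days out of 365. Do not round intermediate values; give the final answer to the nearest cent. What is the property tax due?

January 1 – June 20, 1999: 171 days, exemption €416,000 → (€558,000 − €416,000) × 1.85% × 171/365 = €1,230.7315
June 21 – December 31, 1999: 194 days, exemption €526,000 → (€558,000 − €526,000) × 1.85% × 194/365 = €314.6521
Total = €1,545.3836

€1,545.38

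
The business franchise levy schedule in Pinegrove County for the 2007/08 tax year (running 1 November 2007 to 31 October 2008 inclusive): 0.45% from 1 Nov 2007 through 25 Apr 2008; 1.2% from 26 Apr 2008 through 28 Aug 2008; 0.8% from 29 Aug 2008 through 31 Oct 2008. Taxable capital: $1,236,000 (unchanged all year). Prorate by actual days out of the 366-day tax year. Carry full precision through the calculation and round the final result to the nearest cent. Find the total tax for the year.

1 Nov 2007 – 25 Apr 2008: 177 days at 0.45% → $1,236,000 × 0.45% × 177/366 = $2,689.8197
26 Apr – 28 Aug 2008: 125 days at 1.2% → $1,236,000 × 1.2% × 125/366 = $5,065.5738
29 Aug – 31 Oct 2008: 64 days at 0.8% → $1,236,000 × 0.8% × 64/366 = $1,729.0492
Total = $9,484.4426

$9,484.44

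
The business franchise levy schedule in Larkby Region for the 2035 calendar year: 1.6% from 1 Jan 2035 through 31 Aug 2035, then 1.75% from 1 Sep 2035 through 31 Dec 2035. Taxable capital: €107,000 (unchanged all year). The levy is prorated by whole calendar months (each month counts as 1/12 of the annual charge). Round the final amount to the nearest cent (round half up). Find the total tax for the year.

€1,765.50

1 Jan – 31 Aug 2035: 8 months at 1.6% → €107,000 × 1.6% × 8/12 = €1,141.3333
1 Sep – 31 Dec 2035: 4 months at 1.75% → €107,000 × 1.75% × 4/12 = €624.1667
Total = €1,765.5000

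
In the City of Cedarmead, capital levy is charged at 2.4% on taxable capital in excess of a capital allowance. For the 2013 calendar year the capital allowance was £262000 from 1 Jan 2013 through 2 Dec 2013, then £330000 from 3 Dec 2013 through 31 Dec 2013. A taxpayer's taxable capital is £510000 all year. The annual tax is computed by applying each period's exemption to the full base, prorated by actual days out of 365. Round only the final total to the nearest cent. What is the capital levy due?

£5822.33

1 Jan – 2 Dec 2013: 336 days, exemption £262000 → (£510000 − £262000) × 2.4% × 336/365 = £5479.1014
3 Dec – 31 Dec 2013: 29 days, exemption £330000 → (£510000 − £330000) × 2.4% × 29/365 = £343.2329
Total = £5822.3342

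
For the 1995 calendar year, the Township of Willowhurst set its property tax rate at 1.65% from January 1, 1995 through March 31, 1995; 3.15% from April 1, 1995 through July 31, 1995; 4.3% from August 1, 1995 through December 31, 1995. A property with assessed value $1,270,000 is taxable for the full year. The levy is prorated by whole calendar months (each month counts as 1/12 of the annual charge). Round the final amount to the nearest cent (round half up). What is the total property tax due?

$41,327.92

January 1 – March 31, 1995: 3 months at 1.65% → $1,270,000 × 1.65% × 3/12 = $5,238.7500
April 1 – July 31, 1995: 4 months at 3.15% → $1,270,000 × 3.15% × 4/12 = $13,335.0000
August 1 – December 31, 1995: 5 months at 4.3% → $1,270,000 × 4.3% × 5/12 = $22,754.1667
Total = $41,327.9167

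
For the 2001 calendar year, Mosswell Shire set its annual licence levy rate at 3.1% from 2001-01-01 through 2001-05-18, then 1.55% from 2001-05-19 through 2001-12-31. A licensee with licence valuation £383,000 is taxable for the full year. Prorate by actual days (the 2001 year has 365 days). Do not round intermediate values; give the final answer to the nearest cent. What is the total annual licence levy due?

2001-01-01 to 2001-05-18: 138 days at 3.1% → £383,000 × 3.1% × 138/365 = £4,488.9699
2001-05-19 to 2001-12-31: 227 days at 1.55% → £383,000 × 1.55% × 227/365 = £3,692.0151
Total = £8,180.9849

£8,180.98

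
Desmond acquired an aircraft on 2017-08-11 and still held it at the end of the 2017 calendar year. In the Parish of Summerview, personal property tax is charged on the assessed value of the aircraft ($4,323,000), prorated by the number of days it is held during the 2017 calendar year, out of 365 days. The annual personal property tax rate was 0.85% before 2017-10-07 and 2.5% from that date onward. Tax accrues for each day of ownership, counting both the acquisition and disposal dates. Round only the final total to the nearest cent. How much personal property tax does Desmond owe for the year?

2017-08-11 to 2017-10-06: 57 days at 0.85% → $4,323,000 × 0.85% × 57/365 = $5,738.3384
2017-10-07 to 2017-12-31: 86 days at 2.5% → $4,323,000 × 2.5% × 86/365 = $25,464.2466
Total = $31,202.5849

$31,202.58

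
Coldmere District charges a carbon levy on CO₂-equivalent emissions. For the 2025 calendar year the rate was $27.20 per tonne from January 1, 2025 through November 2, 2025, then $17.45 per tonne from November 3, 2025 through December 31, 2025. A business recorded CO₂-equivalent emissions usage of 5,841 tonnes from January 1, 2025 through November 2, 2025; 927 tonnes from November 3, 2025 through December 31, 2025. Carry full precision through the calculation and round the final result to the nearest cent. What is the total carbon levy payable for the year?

January 1 – November 2, 2025: 5,841 tonnes at $27.20/tonne → $158,875.20
November 3 – December 31, 2025: 927 tonnes at $17.45/tonne → $16,176.15

$175,051.35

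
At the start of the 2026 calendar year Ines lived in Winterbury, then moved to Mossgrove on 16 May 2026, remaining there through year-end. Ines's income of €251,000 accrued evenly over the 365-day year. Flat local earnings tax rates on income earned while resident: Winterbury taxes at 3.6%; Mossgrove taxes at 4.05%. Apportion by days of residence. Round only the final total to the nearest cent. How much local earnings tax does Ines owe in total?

€9,747.74

Winterbury, 1 January – 15 May 2026: 135 days → €251,000 × 3.6% × 135/365 = €3,342.0822
Mossgrove, 16 May – 31 December 2026: 230 days → €251,000 × 4.05% × 230/365 = €6,405.6575
Total = €9,747.7397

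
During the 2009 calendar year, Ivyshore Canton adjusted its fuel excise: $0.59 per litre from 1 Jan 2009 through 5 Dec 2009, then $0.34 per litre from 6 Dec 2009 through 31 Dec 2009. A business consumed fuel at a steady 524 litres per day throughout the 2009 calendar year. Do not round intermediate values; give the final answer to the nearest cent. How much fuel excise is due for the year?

1 Jan – 5 Dec 2009: 339 days × 524 litres/day = 177,636 litres at $0.59/litre → $104,805.24
6 Dec – 31 Dec 2009: 26 days × 524 litres/day = 13,624 litres at $0.34/litre → $4,632.16

$109,437.40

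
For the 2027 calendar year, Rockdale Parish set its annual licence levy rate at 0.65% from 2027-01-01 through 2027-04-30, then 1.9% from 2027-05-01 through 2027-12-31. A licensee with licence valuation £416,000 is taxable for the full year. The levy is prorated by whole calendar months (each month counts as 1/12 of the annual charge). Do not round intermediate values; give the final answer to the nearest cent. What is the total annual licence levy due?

2027-01-01 to 2027-04-30: 4 months at 0.65% → £416,000 × 0.65% × 4/12 = £901.3333
2027-05-01 to 2027-12-31: 8 months at 1.9% → £416,000 × 1.9% × 8/12 = £5,269.3333
Total = £6,170.6667

£6,170.67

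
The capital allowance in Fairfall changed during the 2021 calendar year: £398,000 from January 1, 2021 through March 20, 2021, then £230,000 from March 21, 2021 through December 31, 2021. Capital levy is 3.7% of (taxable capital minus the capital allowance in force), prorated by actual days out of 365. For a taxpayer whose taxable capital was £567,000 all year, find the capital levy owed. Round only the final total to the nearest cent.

January 1 – March 20, 2021: 79 days, exemption £398,000 → (£567,000 − £398,000) × 3.7% × 79/365 = £1,353.3890
March 21 – December 31, 2021: 286 days, exemption £230,000 → (£567,000 − £230,000) × 3.7% × 286/365 = £9,770.2301
Total = £11,123.6192

£11,123.62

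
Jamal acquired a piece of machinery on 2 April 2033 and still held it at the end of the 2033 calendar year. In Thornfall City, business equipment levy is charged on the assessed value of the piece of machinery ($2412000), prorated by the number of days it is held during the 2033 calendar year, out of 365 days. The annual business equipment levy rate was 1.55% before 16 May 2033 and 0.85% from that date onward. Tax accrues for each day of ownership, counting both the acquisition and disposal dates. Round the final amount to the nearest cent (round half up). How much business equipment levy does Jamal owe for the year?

2 April – 15 May 2033: 44 days at 1.55% → $2412000 × 1.55% × 44/365 = $4506.8055
16 May – 31 December 2033: 230 days at 0.85% → $2412000 × 0.85% × 230/365 = $12919.0685
Total = $17425.8740

$17425.87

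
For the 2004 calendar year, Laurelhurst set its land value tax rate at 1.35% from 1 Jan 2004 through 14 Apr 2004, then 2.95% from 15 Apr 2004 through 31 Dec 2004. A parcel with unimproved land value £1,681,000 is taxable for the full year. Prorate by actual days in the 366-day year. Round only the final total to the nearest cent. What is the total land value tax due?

£41,873.43

1 Jan – 14 Apr 2004: 105 days at 1.35% → £1,681,000 × 1.35% × 105/366 = £6,510.4303
15 Apr – 31 Dec 2004: 261 days at 2.95% → £1,681,000 × 2.95% × 261/366 = £35,363.0041
Total = £41,873.4344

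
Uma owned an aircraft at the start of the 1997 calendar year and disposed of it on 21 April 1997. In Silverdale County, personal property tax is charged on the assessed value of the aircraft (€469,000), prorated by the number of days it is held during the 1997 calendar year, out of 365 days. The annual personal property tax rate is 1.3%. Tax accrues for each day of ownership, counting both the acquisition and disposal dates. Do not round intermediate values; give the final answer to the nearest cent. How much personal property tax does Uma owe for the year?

Days held (1 January – 21 April 1997): 111 out of 365
Tax = €469,000 × 1.3% × 111/365 = €1,854.1562

€1,854.16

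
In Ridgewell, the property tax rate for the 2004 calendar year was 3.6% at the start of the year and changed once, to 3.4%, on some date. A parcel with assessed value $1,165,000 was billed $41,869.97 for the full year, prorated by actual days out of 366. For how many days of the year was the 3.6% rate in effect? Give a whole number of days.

Let d = days at the first rate; then 366 − d days at the second rate.
$1,165,000 × [3.6%·d + 3.4%·(366−d)] / 366 = $41,869.97
Solving gives d = 355, so the new rate took effect on 21 December 2004.

355 days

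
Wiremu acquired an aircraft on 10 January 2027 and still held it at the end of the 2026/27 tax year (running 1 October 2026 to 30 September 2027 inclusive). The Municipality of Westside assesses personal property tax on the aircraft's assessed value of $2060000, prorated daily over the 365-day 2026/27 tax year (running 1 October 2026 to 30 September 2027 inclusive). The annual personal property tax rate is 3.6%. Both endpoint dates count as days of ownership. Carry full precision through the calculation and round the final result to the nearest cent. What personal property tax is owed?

Days held (10 January – 30 September 2027): 264 out of 365
Tax = $2060000 × 3.6% × 264/365 = $53639.0137

$53639.01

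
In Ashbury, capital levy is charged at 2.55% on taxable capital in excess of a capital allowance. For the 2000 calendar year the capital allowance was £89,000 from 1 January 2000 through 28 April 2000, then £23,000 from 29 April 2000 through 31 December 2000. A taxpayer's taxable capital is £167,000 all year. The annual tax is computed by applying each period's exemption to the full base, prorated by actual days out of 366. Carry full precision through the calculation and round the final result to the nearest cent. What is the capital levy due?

£3,124.80

1 January – 28 April 2000: 119 days, exemption £89,000 → (£167,000 − £89,000) × 2.55% × 119/366 = £646.6967
29 April – 31 December 2000: 247 days, exemption £23,000 → (£167,000 − £23,000) × 2.55% × 247/366 = £2,478.0984
Total = £3,124.7951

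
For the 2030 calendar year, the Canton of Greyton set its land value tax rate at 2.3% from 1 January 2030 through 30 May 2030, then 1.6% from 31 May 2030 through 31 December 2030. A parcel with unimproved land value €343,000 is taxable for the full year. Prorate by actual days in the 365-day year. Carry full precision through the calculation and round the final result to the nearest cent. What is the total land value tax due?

1 January – 30 May 2030: 150 days at 2.3% → €343,000 × 2.3% × 150/365 = €3,242.0548
31 May – 31 December 2030: 215 days at 1.6% → €343,000 × 1.6% × 215/365 = €3,232.6575
Total = €6,474.7123

€6,474.71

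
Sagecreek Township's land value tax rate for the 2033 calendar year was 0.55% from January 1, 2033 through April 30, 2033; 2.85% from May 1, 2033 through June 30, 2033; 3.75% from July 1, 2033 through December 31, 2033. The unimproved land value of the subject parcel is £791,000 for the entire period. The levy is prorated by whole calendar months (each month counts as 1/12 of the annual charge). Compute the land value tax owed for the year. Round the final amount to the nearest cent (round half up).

£20,038.67

January 1 – April 30, 2033: 4 months at 0.55% → £791,000 × 0.55% × 4/12 = £1,450.1667
May 1 – June 30, 2033: 2 months at 2.85% → £791,000 × 2.85% × 2/12 = £3,757.2500
July 1 – December 31, 2033: 6 months at 3.75% → £791,000 × 3.75% × 6/12 = £14,831.2500
Total = £20,038.6667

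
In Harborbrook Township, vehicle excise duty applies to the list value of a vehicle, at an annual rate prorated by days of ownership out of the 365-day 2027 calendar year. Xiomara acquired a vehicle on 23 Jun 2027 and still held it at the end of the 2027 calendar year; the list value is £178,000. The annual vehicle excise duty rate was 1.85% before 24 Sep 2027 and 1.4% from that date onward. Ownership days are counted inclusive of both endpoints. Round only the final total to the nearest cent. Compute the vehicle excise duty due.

23 Jun – 23 Sep 2027: 93 days at 1.85% → £178,000 × 1.85% × 93/365 = £839.0384
24 Sep – 31 Dec 2027: 99 days at 1.4% → £178,000 × 1.4% × 99/365 = £675.9123
Total = £1,514.9507

£1,514.95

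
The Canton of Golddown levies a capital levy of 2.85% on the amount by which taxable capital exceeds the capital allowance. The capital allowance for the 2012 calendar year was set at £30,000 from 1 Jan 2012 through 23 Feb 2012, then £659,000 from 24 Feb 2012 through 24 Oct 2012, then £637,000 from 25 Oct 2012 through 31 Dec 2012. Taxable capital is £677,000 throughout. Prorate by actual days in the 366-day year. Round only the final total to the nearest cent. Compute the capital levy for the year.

£3,274.39

1 Jan – 23 Feb 2012: 54 days, exemption £30,000 → (£677,000 − £30,000) × 2.85% × 54/366 = £2,720.5820
24 Feb – 24 Oct 2012: 244 days, exemption £659,000 → (£677,000 − £659,000) × 2.85% × 244/366 = £342.0000
25 Oct – 31 Dec 2012: 68 days, exemption £637,000 → (£677,000 − £637,000) × 2.85% × 68/366 = £211.8033
Total = £3,274.3852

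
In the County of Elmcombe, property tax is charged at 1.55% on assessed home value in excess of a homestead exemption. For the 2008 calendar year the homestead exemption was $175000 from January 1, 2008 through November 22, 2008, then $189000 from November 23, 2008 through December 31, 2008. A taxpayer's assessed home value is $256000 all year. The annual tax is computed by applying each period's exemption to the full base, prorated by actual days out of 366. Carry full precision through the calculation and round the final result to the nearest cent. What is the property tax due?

January 1 – November 22, 2008: 327 days, exemption $175000 → ($256000 − $175000) × 1.55% × 327/366 = $1121.7172
November 23 – December 31, 2008: 39 days, exemption $189000 → ($256000 − $189000) × 1.55% × 39/366 = $110.6598
Total = $1232.3770

$1232.38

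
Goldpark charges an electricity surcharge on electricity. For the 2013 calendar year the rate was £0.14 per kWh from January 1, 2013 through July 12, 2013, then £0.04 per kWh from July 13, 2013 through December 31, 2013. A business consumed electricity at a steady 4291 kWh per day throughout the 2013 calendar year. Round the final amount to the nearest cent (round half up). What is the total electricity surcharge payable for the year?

January 1 – July 12, 2013: 193 days × 4291 kWh/day = 828,163 kWh at £0.14/kWh → £115,942.82
July 13 – December 31, 2013: 172 days × 4291 kWh/day = 738,052 kWh at £0.04/kWh → £29,522.08

£145,464.90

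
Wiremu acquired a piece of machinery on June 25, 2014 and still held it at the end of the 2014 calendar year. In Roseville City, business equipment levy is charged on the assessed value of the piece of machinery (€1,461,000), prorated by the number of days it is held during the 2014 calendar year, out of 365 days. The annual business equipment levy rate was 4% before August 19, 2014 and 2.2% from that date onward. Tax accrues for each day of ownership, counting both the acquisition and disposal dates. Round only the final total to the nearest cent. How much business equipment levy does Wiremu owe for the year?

€20,694.16

June 25 – August 18, 2014: 55 days at 4% → €1,461,000 × 4% × 55/365 = €8,806.0274
August 19 – December 31, 2014: 135 days at 2.2% → €1,461,000 × 2.2% × 135/365 = €11,888.1370
Total = €20,694.1644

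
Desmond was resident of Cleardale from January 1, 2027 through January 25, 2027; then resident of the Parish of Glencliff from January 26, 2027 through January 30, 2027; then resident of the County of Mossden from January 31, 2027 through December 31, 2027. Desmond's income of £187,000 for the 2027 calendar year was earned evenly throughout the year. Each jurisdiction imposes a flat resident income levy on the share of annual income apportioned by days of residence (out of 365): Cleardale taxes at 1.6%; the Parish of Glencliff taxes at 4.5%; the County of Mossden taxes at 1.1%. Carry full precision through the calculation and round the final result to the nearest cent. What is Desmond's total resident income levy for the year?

£2,208.14

Cleardale, January 1 – January 25, 2027: 25 days → £187,000 × 1.6% × 25/365 = £204.9315
The Parish of Glencliff, January 26 – January 30, 2027: 5 days → £187,000 × 4.5% × 5/365 = £115.2740
The County of Mossden, January 31 – December 31, 2027: 335 days → £187,000 × 1.1% × 335/365 = £1,887.9315
Total = £2,208.1370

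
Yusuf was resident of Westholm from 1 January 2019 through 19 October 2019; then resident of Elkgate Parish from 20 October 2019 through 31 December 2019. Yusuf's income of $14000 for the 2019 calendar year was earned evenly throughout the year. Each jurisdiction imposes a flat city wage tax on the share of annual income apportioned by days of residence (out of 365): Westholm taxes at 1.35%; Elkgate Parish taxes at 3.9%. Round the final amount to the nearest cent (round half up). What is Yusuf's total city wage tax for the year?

Westholm, 1 January – 19 October 2019: 292 days → $14000 × 1.35% × 292/365 = $151.2000
Elkgate Parish, 20 October – 31 December 2019: 73 days → $14000 × 3.9% × 73/365 = $109.2000
Total = $260.4000

$260.40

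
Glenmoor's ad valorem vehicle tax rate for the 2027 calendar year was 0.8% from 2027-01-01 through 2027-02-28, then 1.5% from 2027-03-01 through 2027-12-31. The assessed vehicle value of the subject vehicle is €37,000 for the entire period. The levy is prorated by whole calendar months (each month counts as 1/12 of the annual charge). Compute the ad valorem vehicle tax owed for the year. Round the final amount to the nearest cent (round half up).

€511.83

2027-01-01 to 2027-02-28: 2 months at 0.8% → €37,000 × 0.8% × 2/12 = €49.3333
2027-03-01 to 2027-12-31: 10 months at 1.5% → €37,000 × 1.5% × 10/12 = €462.5000
Total = €511.8333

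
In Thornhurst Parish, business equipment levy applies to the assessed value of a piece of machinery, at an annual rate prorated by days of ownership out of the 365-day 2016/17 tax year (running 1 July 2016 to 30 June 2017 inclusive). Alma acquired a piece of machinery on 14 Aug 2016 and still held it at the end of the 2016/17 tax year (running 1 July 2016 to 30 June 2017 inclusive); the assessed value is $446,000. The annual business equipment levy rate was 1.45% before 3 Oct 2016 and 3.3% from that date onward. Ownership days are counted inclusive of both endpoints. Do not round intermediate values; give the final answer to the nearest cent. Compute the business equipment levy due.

$11,813.50

14 Aug – 2 Oct 2016: 50 days at 1.45% → $446,000 × 1.45% × 50/365 = $885.8904
3 Oct 2016 – 30 Jun 2017: 271 days at 3.3% → $446,000 × 3.3% × 271/365 = $10,927.6110
Total = $11,813.5014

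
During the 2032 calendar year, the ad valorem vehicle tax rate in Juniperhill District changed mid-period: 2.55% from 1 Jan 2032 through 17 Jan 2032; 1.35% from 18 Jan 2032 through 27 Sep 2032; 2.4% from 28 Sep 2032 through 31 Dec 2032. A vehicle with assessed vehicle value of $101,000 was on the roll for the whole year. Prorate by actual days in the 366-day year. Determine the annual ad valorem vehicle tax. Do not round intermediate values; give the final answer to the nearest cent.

$1,695.06

1 Jan – 17 Jan 2032: 17 days at 2.55% → $101,000 × 2.55% × 17/366 = $119.6270
18 Jan – 27 Sep 2032: 254 days at 1.35% → $101,000 × 1.35% × 254/366 = $946.2541
28 Sep – 31 Dec 2032: 95 days at 2.4% → $101,000 × 2.4% × 95/366 = $629.1803
Total = $1,695.0615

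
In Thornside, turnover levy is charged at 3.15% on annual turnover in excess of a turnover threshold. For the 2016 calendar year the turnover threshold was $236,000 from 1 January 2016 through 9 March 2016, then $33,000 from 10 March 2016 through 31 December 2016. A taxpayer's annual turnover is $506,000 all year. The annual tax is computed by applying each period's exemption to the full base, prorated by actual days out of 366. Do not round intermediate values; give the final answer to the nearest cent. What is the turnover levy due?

$13,693.98

1 January – 9 March 2016: 69 days, exemption $236,000 → ($506,000 − $236,000) × 3.15% × 69/366 = $1,603.4016
10 March – 31 December 2016: 297 days, exemption $33,000 → ($506,000 − $33,000) × 3.15% × 297/366 = $12,090.5779
Total = $13,693.9795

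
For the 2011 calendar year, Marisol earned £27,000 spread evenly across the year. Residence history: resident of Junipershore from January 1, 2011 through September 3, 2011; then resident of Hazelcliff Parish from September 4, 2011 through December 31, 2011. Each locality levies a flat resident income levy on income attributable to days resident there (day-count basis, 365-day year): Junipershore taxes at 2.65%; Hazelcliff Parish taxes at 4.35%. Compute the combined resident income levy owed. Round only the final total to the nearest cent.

£865.15

Junipershore, January 1 – September 3, 2011: 246 days → £27,000 × 2.65% × 246/365 = £482.2274
Hazelcliff Parish, September 4 – December 31, 2011: 119 days → £27,000 × 4.35% × 119/365 = £382.9192
Total = £865.1466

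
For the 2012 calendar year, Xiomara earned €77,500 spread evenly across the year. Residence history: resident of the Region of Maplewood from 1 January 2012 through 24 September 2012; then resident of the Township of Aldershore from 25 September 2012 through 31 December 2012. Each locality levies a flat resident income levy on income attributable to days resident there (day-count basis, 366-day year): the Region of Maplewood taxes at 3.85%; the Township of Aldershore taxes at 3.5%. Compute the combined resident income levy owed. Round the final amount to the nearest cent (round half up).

The Region of Maplewood, 1 January – 24 September 2012: 268 days → €77,500 × 3.85% × 268/366 = €2,184.8224
The Township of Aldershore, 25 September – 31 December 2012: 98 days → €77,500 × 3.5% × 98/366 = €726.2978
Total = €2,911.1202

€2,911.12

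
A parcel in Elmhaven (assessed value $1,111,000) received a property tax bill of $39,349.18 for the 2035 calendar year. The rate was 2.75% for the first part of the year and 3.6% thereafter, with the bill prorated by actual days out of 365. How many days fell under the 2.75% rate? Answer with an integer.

25 days

Let d = days at the first rate; then 365 − d days at the second rate.
$1,111,000 × [2.75%·d + 3.6%·(365−d)] / 365 = $39,349.18
Solving gives d = 25, so the new rate took effect on 26 January 2035.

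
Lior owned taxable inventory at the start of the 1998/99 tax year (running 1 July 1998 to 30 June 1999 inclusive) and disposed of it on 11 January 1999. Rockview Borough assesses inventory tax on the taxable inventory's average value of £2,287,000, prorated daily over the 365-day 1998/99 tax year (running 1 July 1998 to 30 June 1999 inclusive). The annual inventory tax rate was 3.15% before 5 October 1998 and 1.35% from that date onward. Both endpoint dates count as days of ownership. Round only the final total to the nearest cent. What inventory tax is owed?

1 July – 4 October 1998: 96 days at 3.15% → £2,287,000 × 3.15% × 96/365 = £18,947.6384
5 October 1998 – 11 January 1999: 99 days at 1.35% → £2,287,000 × 1.35% × 99/365 = £8,374.1795
Total = £27,321.8178

£27,321.82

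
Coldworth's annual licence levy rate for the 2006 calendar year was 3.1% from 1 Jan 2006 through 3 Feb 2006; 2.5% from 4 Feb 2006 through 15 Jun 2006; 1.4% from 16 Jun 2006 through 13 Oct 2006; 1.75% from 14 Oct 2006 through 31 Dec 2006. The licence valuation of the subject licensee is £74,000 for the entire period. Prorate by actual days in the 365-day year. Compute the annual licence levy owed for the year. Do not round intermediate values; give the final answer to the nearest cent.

1 Jan – 3 Feb 2006: 34 days at 3.1% → £74,000 × 3.1% × 34/365 = £213.6877
4 Feb – 15 Jun 2006: 132 days at 2.5% → £74,000 × 2.5% × 132/365 = £669.0411
16 Jun – 13 Oct 2006: 120 days at 1.4% → £74,000 × 1.4% × 120/365 = £340.6027
14 Oct – 31 Dec 2006: 79 days at 1.75% → £74,000 × 1.75% × 79/365 = £280.2877
Total = £1,503.6192

£1,503.62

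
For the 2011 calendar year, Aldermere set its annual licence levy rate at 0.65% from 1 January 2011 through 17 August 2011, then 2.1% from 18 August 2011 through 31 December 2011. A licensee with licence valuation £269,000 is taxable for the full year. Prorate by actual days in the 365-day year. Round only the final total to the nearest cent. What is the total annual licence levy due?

1 January – 17 August 2011: 229 days at 0.65% → £269,000 × 0.65% × 229/365 = £1,097.0041
18 August – 31 December 2011: 136 days at 2.1% → £269,000 × 2.1% × 136/365 = £2,104.8329
Total = £3,201.8370

£3,201.84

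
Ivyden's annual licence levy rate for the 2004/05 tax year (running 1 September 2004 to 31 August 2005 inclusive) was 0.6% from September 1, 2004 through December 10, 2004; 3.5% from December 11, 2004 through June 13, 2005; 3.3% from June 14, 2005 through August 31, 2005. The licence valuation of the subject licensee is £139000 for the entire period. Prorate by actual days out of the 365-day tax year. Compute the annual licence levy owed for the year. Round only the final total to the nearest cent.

September 1 – December 10, 2004: 101 days at 0.6% → £139000 × 0.6% × 101/365 = £230.7781
December 11, 2004 – June 13, 2005: 185 days at 3.5% → £139000 × 3.5% × 185/365 = £2465.8219
June 14 – August 31, 2005: 79 days at 3.3% → £139000 × 3.3% × 79/365 = £992.8027
Total = £3689.4027

£3689.40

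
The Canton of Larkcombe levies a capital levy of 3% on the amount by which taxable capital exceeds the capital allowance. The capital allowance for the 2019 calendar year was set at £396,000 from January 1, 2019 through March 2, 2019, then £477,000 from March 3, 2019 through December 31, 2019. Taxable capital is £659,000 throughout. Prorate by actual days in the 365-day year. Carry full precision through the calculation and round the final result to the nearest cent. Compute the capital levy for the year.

January 1 – March 2, 2019: 61 days, exemption £396,000 → (£659,000 − £396,000) × 3% × 61/365 = £1,318.6027
March 3 – December 31, 2019: 304 days, exemption £477,000 → (£659,000 − £477,000) × 3% × 304/365 = £4,547.5068
Total = £5,866.1096

£5,866.11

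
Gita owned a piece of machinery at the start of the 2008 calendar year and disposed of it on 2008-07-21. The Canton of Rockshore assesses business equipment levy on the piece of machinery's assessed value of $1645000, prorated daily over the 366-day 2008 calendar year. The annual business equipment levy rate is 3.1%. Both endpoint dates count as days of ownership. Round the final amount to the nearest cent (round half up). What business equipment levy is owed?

Days held (2008-01-01 to 2008-07-21): 203 out of 366
Tax = $1645000 × 3.1% × 203/366 = $28284.1120

$28284.11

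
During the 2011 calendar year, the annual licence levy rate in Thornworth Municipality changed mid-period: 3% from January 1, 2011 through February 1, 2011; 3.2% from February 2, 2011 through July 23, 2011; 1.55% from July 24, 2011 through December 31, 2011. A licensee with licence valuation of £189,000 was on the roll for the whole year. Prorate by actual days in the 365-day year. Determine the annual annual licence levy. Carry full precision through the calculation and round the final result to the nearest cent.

January 1 – February 1, 2011: 32 days at 3% → £189,000 × 3% × 32/365 = £497.0959
February 2 – July 23, 2011: 172 days at 3.2% → £189,000 × 3.2% × 172/365 = £2,850.0164
July 24 – December 31, 2011: 161 days at 1.55% → £189,000 × 1.55% × 161/365 = £1,292.1904
Total = £4,639.3027

£4,639.30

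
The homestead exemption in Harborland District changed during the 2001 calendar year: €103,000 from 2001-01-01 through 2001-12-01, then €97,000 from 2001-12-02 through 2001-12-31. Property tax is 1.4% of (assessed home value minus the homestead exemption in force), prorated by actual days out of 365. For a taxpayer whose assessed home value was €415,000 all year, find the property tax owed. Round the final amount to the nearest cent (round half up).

€4,374.90

2001-01-01 to 2001-12-01: 335 days, exemption €103,000 → (€415,000 − €103,000) × 1.4% × 335/365 = €4,008.9863
2001-12-02 to 2001-12-31: 30 days, exemption €97,000 → (€415,000 − €97,000) × 1.4% × 30/365 = €365.9178
Total = €4,374.9041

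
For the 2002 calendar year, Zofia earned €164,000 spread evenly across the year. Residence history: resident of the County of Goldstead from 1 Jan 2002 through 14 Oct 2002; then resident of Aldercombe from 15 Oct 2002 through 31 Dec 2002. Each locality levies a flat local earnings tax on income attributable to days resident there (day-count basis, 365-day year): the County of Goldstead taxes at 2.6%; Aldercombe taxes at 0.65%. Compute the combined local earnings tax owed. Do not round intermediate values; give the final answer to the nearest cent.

€3,580.59

The County of Goldstead, 1 Jan – 14 Oct 2002: 287 days → €164,000 × 2.6% × 287/365 = €3,352.7890
Aldercombe, 15 Oct – 31 Dec 2002: 78 days → €164,000 × 0.65% × 78/365 = €227.8027
Total = €3,580.5918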